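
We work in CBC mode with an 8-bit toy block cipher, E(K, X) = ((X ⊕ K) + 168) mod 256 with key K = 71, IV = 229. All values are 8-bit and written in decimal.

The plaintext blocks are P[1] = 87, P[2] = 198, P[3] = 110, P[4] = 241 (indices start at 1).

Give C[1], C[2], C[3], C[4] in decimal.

CBC encryption: C_i = E(K, P_i ⊕ C_{i−1}), with C_{0} = IV.
C[1]: P[1] ⊕ 229 = 178; E(K, 178) = 157.
C[2]: P[2] ⊕ 157 = 91; E(K, 91) = 196.
C[3]: P[3] ⊕ 196 = 170; E(K, 170) = 149.
C[4]: P[4] ⊕ 149 = 100; E(K, 100) = 203.

C[1] = 157, C[2] = 196, C[3] = 149, C[4] = 203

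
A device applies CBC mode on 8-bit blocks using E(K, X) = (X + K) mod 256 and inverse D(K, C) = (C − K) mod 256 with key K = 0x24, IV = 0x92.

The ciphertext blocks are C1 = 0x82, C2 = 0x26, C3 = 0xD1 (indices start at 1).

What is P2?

CBC decryption: P_i = D(K, C_i) ⊕ C_{i−1}, with C_{0} = IV.
P2: D(K, 0x26) = 0x02; 0x02 ⊕ 0x82 = 0x80.

P2 = 0x80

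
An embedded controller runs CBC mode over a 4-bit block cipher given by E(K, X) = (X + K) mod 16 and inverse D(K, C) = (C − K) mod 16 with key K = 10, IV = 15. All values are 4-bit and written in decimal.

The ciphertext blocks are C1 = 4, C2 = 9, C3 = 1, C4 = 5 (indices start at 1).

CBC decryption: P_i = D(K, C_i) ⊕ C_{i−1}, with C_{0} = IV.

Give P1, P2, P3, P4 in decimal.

P1: D(K, 4) = 10; 10 ⊕ 15 = 5.
P2: D(K, 9) = 15; 15 ⊕ 4 = 11.
P3: D(K, 1) = 7; 7 ⊕ 9 = 14.
P4: D(K, 5) = 11; 11 ⊕ 1 = 10.

P1 = 5, P2 = 11, P3 = 14, P4 = 10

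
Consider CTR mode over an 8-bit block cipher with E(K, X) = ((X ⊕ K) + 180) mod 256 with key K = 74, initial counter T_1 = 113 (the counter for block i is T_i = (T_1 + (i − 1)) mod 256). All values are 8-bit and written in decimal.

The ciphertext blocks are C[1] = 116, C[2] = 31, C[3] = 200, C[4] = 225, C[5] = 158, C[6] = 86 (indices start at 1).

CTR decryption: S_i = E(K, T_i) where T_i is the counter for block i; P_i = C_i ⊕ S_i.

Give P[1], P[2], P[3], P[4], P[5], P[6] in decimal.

P[1]: T = 113, S = E(K, T) = 239; 116 ⊕ 239 = 155.
P[2]: T = 114, S = E(K, T) = 236; 31 ⊕ 236 = 243.
P[3]: T = 115, S = E(K, T) = 237; 200 ⊕ 237 = 37.
P[4]: T = 116, S = E(K, T) = 242; 225 ⊕ 242 = 19.
P[5]: T = 117, S = E(K, T) = 243; 158 ⊕ 243 = 109.
P[6]: T = 118, S = E(K, T) = 240; 86 ⊕ 240 = 166.

P[1] = 155, P[2] = 243, P[3] = 37, P[4] = 19, P[5] = 109, P[6] = 166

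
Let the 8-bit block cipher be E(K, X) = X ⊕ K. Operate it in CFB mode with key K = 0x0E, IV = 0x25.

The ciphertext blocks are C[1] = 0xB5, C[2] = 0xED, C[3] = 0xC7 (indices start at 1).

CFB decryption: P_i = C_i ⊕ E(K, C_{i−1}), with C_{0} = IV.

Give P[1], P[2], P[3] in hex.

P[1]: E(K, 0x25) = 0x2B; 0xB5 ⊕ 0x2B = 0x9E.
P[2]: E(K, 0xB5) = 0xBB; 0xED ⊕ 0xBB = 0x56.
P[3]: E(K, 0xED) = 0xE3; 0xC7 ⊕ 0xE3 = 0x24.

P[1] = 0x9E, P[2] = 0x56, P[3] = 0x24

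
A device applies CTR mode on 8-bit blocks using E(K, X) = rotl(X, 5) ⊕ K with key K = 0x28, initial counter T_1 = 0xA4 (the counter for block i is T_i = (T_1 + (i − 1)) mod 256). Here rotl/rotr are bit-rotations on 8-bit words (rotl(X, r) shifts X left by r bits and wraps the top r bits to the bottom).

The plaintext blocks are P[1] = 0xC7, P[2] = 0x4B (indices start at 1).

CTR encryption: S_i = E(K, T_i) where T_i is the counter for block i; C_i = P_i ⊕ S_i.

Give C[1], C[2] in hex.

C[1]: T = 0xA4, S = E(K, T) = 0xBC; 0xC7 ⊕ 0xBC = 0x7B.
C[2]: T = 0xA5, S = E(K, T) = 0x9C; 0x4B ⊕ 0x9C = 0xD7.

C[1] = 0x7B, C[2] = 0xD7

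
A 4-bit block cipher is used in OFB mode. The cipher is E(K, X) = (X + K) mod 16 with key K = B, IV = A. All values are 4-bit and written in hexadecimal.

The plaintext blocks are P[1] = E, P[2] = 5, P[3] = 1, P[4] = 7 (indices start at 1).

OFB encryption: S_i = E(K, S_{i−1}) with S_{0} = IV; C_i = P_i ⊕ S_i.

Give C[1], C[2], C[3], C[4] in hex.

C[1] = B, C[2] = 5, C[3] = A, C[4] = 1

C[1]: S = E(K, A) = 5; E ⊕ 5 = B.
C[2]: S = E(K, 5) = 0; 5 ⊕ 0 = 5.
C[3]: S = E(K, 0) = B; 1 ⊕ B = A.
C[4]: S = E(K, B) = 6; 7 ⊕ 6 = 1.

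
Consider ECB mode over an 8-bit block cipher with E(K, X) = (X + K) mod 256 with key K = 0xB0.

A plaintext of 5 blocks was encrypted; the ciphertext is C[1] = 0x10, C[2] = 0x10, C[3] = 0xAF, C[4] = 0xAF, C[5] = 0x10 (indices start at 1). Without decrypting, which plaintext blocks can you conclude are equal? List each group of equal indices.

P[1] = P[2] = P[5]; P[3] = P[4]

ECB encrypts each block independently with the same key, so equal ciphertext blocks imply equal plaintext blocks.
C[1] = C[2] = C[5] = 0x10, so P[1] = P[2] = P[5].
C[3] = C[4] = 0xAF, so P[3] = P[4].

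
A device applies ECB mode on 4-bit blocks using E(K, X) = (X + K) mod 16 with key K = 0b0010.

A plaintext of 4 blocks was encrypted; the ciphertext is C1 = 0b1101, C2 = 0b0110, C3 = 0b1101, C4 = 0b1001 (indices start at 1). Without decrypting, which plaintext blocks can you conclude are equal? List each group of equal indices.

P1 = P3

ECB encrypts each block independently with the same key, so equal ciphertext blocks imply equal plaintext blocks.
C1 = C3 = 0b1101, so P1 = P3.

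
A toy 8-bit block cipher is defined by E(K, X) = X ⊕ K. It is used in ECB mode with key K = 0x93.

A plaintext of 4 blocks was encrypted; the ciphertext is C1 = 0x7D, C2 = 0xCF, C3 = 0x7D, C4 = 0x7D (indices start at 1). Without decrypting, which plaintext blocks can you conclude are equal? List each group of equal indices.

P1 = P3 = P4

ECB encrypts each block independently with the same key, so equal ciphertext blocks imply equal plaintext blocks.
C1 = C3 = C4 = 0x7D, so P1 = P3 = P4.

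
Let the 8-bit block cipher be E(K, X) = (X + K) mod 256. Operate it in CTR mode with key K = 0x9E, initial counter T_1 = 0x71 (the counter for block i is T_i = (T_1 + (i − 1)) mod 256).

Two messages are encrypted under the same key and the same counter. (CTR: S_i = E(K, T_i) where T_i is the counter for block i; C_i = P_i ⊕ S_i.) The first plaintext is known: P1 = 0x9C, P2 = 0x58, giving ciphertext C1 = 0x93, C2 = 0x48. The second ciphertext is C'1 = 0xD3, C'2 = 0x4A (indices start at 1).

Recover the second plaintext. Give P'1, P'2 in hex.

In CTR with a reused counter, both messages share the same keystream S_i, so C_i ⊕ C'_i = P_i ⊕ P'_i and thus P'_i = P_i ⊕ C_i ⊕ C'_i.
P'1: 0x9C ⊕ 0x93 ⊕ 0xD3 = 0xDC.
P'2: 0x58 ⊕ 0x48 ⊕ 0x4A = 0x5A.

P'1 = 0xDC, P'2 = 0x5A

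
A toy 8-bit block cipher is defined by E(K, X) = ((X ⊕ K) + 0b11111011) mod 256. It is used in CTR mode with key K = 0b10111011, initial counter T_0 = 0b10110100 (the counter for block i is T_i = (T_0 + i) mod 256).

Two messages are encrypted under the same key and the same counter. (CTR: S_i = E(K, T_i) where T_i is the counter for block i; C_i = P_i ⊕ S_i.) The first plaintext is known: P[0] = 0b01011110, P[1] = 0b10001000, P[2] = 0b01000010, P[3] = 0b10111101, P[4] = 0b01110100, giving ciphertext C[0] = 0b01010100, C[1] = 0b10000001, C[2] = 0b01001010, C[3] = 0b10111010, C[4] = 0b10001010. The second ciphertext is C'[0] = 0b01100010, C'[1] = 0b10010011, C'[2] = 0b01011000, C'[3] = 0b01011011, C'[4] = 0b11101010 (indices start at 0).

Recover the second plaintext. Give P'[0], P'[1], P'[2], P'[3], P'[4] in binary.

P'[0] = 0b01101000, P'[1] = 0b10011010, P'[2] = 0b01010000, P'[3] = 0b01011100, P'[4] = 0b00010100

In CTR with a reused counter, both messages share the same keystream S_i, so C_i ⊕ C'_i = P_i ⊕ P'_i and thus P'_i = P_i ⊕ C_i ⊕ C'_i.
P'[0]: 0b01011110 ⊕ 0b01010100 ⊕ 0b01100010 = 0b01101000.
P'[1]: 0b10001000 ⊕ 0b10000001 ⊕ 0b10010011 = 0b10011010.
P'[2]: 0b01000010 ⊕ 0b01001010 ⊕ 0b01011000 = 0b01010000.
P'[3]: 0b10111101 ⊕ 0b10111010 ⊕ 0b01011011 = 0b01011100.
P'[4]: 0b01110100 ⊕ 0b10001010 ⊕ 0b11101010 = 0b00010100.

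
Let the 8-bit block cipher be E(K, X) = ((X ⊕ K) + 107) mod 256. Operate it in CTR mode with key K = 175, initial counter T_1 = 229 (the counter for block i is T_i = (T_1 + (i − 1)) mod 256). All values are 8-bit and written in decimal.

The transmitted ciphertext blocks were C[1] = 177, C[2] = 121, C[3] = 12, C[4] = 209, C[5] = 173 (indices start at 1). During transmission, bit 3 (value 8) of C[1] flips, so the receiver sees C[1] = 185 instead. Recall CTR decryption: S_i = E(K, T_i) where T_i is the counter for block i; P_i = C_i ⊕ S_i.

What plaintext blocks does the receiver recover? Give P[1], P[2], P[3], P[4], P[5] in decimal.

Only C[1] changed, to 185. In CTR, a change in C_i flips the same bit in P_i only; the keystream is unaffected. Decrypting the received ciphertext:
P[1]: T = 229, S = E(K, T) = 181; 185 ⊕ 181 = 12.
P[2]: T = 230, S = E(K, T) = 180; 121 ⊕ 180 = 205.
P[3]: T = 231, S = E(K, T) = 179; 12 ⊕ 179 = 191.
P[4]: T = 232, S = E(K, T) = 178; 209 ⊕ 178 = 99.
P[5]: T = 233, S = E(K, T) = 177; 173 ⊕ 177 = 28.
Blocks that differ from the original plaintext: P[1].

P[1] = 12, P[2] = 205, P[3] = 191, P[4] = 99, P[5] = 28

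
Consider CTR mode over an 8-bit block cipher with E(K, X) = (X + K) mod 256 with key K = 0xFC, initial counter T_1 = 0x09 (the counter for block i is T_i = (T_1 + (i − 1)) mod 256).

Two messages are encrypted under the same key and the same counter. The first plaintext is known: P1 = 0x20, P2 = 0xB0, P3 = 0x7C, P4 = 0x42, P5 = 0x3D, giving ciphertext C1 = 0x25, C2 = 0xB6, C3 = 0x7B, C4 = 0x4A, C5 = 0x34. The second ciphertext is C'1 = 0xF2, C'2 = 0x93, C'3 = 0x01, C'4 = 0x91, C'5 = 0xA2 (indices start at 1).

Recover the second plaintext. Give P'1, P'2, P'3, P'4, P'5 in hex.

P'1 = 0xF7, P'2 = 0x95, P'3 = 0x06, P'4 = 0x99, P'5 = 0xAB

In CTR with a reused counter, both messages share the same keystream S_i, so C_i ⊕ C'_i = P_i ⊕ P'_i and thus P'_i = P_i ⊕ C_i ⊕ C'_i.
P'1: 0x20 ⊕ 0x25 ⊕ 0xF2 = 0xF7.
P'2: 0xB0 ⊕ 0xB6 ⊕ 0x93 = 0x95.
P'3: 0x7C ⊕ 0x7B ⊕ 0x01 = 0x06.
P'4: 0x42 ⊕ 0x4A ⊕ 0x91 = 0x99.
P'5: 0x3D ⊕ 0x34 ⊕ 0xA2 = 0xAB.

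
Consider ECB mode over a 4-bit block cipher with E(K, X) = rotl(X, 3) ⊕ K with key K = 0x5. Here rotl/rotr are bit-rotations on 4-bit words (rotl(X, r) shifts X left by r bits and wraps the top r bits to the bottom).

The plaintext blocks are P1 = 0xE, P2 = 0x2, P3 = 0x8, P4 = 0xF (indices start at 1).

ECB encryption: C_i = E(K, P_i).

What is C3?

C3: E(K, 0x8) = 0x1.

C3 = 0x1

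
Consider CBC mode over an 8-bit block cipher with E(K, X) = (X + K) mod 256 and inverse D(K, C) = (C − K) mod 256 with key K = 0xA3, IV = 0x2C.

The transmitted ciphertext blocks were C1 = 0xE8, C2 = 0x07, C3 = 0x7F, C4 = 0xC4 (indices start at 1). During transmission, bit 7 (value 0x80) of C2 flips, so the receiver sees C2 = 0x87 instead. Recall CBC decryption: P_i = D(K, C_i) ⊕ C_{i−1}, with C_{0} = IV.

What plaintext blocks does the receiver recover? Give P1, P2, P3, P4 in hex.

Only C2 changed, to 0x87. In CBC, a change in C_i garbles P_i and flips the same bit in P_{i+1}. Decrypting the received ciphertext:
P1: D(K, 0xE8) = 0x45; 0x45 ⊕ 0x2C = 0x69.
P2: D(K, 0x87) = 0xE4; 0xE4 ⊕ 0xE8 = 0x0C.
P3: D(K, 0x7F) = 0xDC; 0xDC ⊕ 0x87 = 0x5B.
P4: D(K, 0xC4) = 0x21; 0x21 ⊕ 0x7F = 0x5E.
Blocks that differ from the original plaintext: P2, P3.

P1 = 0x69, P2 = 0x0C, P3 = 0x5B, P4 = 0x5E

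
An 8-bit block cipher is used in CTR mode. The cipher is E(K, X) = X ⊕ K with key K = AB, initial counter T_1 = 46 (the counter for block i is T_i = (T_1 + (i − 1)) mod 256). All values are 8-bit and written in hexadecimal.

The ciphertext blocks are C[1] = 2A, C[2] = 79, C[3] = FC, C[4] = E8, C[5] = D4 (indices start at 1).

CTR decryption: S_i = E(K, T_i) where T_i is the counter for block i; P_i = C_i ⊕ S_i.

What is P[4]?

P[4] = 0A

P[4]: T = 49, S = E(K, T) = E2; E8 ⊕ E2 = 0A.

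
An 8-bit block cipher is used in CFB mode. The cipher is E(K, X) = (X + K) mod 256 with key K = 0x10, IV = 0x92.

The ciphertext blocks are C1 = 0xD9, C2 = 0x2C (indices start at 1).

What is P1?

CFB decryption: P_i = C_i ⊕ E(K, C_{i−1}), with C_{0} = IV.
P1: E(K, 0x92) = 0xA2; 0xD9 ⊕ 0xA2 = 0x7B.

P1 = 0x7B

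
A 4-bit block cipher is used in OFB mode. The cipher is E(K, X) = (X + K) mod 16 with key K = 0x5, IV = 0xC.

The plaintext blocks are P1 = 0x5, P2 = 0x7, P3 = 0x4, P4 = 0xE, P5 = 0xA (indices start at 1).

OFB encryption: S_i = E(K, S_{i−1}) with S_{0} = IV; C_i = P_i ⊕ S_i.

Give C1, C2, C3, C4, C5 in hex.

C1: S = E(K, 0xC) = 0x1; 0x5 ⊕ 0x1 = 0x4.
C2: S = E(K, 0x1) = 0x6; 0x7 ⊕ 0x6 = 0x1.
C3: S = E(K, 0x6) = 0xB; 0x4 ⊕ 0xB = 0xF.
C4: S = E(K, 0xB) = 0x0; 0xE ⊕ 0x0 = 0xE.
C5: S = E(K, 0x0) = 0x5; 0xA ⊕ 0x5 = 0xF.

C1 = 0x4, C2 = 0x1, C3 = 0xF, C4 = 0xE, C5 = 0xF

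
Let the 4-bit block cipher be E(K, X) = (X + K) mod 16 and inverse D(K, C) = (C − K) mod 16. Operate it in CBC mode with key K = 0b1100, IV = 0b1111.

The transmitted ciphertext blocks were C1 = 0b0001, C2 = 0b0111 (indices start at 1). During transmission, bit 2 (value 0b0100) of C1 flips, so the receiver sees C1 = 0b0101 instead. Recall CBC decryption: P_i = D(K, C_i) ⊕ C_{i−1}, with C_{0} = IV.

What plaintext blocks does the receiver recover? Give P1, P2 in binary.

Only C1 changed, to 0b0101. In CBC, a change in C_i garbles P_i and flips the same bit in P_{i+1}. Decrypting the received ciphertext:
P1: D(K, 0b0101) = 0b1001; 0b1001 ⊕ 0b1111 = 0b0110.
P2: D(K, 0b0111) = 0b1011; 0b1011 ⊕ 0b0101 = 0b1110.
Blocks that differ from the original plaintext: P1, P2.

P1 = 0b0110, P2 = 0b1110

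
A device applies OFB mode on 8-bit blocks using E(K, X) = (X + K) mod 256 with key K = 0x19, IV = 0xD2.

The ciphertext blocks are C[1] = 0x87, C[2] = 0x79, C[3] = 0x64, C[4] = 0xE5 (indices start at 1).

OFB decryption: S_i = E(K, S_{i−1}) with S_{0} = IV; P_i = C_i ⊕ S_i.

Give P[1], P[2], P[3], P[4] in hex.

P[1] = 0x6C, P[2] = 0x7D, P[3] = 0x79, P[4] = 0xD3

P[1]: S = E(K, 0xD2) = 0xEB; 0x87 ⊕ 0xEB = 0x6C.
P[2]: S = E(K, 0xEB) = 0x04; 0x79 ⊕ 0x04 = 0x7D.
P[3]: S = E(K, 0x04) = 0x1D; 0x64 ⊕ 0x1D = 0x79.
P[4]: S = E(K, 0x1D) = 0x36; 0xE5 ⊕ 0x36 = 0xD3.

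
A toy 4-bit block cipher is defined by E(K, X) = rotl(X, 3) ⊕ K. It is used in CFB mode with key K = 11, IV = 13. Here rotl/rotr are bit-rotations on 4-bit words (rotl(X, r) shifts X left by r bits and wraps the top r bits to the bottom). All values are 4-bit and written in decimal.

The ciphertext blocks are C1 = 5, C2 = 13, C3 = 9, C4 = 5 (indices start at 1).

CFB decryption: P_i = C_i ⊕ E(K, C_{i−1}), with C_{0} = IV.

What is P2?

P2: E(K, 5) = 1; 13 ⊕ 1 = 12.

P2 = 12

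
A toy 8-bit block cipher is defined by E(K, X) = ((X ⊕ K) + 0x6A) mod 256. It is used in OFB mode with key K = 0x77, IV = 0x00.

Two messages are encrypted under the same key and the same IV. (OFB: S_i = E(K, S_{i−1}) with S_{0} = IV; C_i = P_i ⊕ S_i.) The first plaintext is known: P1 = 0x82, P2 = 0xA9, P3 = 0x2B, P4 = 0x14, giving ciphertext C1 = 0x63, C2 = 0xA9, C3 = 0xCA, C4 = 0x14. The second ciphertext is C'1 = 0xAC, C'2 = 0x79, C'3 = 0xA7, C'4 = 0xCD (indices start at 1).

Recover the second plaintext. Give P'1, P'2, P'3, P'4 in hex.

In OFB with a reused IV, both messages share the same keystream S_i, so C_i ⊕ C'_i = P_i ⊕ P'_i and thus P'_i = P_i ⊕ C_i ⊕ C'_i.
P'1: 0x82 ⊕ 0x63 ⊕ 0xAC = 0x4D.
P'2: 0xA9 ⊕ 0xA9 ⊕ 0x79 = 0x79.
P'3: 0x2B ⊕ 0xCA ⊕ 0xA7 = 0x46.
P'4: 0x14 ⊕ 0x14 ⊕ 0xCD = 0xCD.

P'1 = 0x4D, P'2 = 0x79, P'3 = 0x46, P'4 = 0xCD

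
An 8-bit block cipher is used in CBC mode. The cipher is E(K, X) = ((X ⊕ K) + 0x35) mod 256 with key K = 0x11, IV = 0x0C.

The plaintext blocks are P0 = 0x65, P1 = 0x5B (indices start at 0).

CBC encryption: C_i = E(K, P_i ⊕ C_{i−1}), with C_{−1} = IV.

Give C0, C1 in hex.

C0 = 0xAD, C1 = 0x1C

C0: P0 ⊕ 0x0C = 0x69; E(K, 0x69) = 0xAD.
C1: P1 ⊕ 0xAD = 0xF6; E(K, 0xF6) = 0x1C.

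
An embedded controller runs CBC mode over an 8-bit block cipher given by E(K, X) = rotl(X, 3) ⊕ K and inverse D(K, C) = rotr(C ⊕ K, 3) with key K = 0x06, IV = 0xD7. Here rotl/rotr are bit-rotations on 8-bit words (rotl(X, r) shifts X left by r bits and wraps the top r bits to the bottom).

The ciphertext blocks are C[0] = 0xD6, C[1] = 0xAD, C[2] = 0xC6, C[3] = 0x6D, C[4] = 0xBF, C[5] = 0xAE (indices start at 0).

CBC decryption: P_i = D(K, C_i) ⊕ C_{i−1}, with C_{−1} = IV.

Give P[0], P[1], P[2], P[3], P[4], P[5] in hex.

P[0] = 0xCD, P[1] = 0xA3, P[2] = 0xB5, P[3] = 0xAB, P[4] = 0x5A, P[5] = 0xAA

P[0]: D(K, 0xD6) = 0x1A; 0x1A ⊕ 0xD7 = 0xCD.
P[1]: D(K, 0xAD) = 0x75; 0x75 ⊕ 0xD6 = 0xA3.
P[2]: D(K, 0xC6) = 0x18; 0x18 ⊕ 0xAD = 0xB5.
P[3]: D(K, 0x6D) = 0x6D; 0x6D ⊕ 0xC6 = 0xAB.
P[4]: D(K, 0xBF) = 0x37; 0x37 ⊕ 0x6D = 0x5A.
P[5]: D(K, 0xAE) = 0x15; 0x15 ⊕ 0xBF = 0xAA.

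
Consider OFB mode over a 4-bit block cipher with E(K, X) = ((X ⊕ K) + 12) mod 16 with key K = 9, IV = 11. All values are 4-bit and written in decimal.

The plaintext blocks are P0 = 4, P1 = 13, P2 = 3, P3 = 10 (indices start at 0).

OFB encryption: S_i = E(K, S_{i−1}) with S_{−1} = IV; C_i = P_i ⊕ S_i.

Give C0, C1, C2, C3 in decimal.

C0 = 10, C1 = 14, C2 = 5, C3 = 1

C0: S = E(K, 11) = 14; 4 ⊕ 14 = 10.
C1: S = E(K, 14) = 3; 13 ⊕ 3 = 14.
C2: S = E(K, 3) = 6; 3 ⊕ 6 = 5.
C3: S = E(K, 6) = 11; 10 ⊕ 11 = 1.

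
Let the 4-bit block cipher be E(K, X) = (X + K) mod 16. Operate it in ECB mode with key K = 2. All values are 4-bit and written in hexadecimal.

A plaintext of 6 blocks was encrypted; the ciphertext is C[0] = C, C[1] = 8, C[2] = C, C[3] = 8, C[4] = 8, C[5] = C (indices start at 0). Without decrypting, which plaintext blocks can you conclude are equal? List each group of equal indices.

ECB encrypts each block independently with the same key, so equal ciphertext blocks imply equal plaintext blocks.
C[0] = C[2] = C[5] = C, so P[0] = P[2] = P[5].
C[1] = C[3] = C[4] = 8, so P[1] = P[3] = P[4].

P[0] = P[2] = P[5]; P[1] = P[3] = P[4]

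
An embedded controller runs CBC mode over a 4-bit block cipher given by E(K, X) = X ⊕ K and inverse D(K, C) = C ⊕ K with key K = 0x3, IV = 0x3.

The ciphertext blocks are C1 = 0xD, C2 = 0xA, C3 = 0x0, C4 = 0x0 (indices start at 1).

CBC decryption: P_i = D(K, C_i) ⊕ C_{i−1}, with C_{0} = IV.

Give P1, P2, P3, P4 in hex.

P1 = 0xD, P2 = 0x4, P3 = 0x9, P4 = 0x3

P1: D(K, 0xD) = 0xE; 0xE ⊕ 0x3 = 0xD.
P2: D(K, 0xA) = 0x9; 0x9 ⊕ 0xD = 0x4.
P3: D(K, 0x0) = 0x3; 0x3 ⊕ 0xA = 0x9.
P4: D(K, 0x0) = 0x3; 0x3 ⊕ 0x0 = 0x3.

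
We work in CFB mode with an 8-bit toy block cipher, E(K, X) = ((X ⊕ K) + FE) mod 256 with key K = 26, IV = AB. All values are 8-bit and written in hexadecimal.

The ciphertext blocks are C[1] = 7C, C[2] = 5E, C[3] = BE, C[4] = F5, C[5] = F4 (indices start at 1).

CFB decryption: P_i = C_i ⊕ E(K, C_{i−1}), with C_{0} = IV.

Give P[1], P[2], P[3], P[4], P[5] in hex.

P[1]: E(K, AB) = 8B; 7C ⊕ 8B = F7.
P[2]: E(K, 7C) = 58; 5E ⊕ 58 = 06.
P[3]: E(K, 5E) = 76; BE ⊕ 76 = C8.
P[4]: E(K, BE) = 96; F5 ⊕ 96 = 63.
P[5]: E(K, F5) = D1; F4 ⊕ D1 = 25.

P[1] = F7, P[2] = 06, P[3] = C8, P[4] = 63, P[5] = 25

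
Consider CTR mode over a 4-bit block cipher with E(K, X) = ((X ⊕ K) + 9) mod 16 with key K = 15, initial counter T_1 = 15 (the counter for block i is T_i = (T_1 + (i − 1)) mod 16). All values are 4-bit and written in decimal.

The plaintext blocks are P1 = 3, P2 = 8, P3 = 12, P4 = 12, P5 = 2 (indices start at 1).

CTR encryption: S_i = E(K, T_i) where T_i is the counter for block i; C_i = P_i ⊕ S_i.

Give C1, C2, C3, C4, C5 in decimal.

C1: T = 15, S = E(K, T) = 9; 3 ⊕ 9 = 10.
C2: T = 0, S = E(K, T) = 8; 8 ⊕ 8 = 0.
C3: T = 1, S = E(K, T) = 7; 12 ⊕ 7 = 11.
C4: T = 2, S = E(K, T) = 6; 12 ⊕ 6 = 10.
C5: T = 3, S = E(K, T) = 5; 2 ⊕ 5 = 7.

C1 = 10, C2 = 0, C3 = 11, C4 = 10, C5 = 7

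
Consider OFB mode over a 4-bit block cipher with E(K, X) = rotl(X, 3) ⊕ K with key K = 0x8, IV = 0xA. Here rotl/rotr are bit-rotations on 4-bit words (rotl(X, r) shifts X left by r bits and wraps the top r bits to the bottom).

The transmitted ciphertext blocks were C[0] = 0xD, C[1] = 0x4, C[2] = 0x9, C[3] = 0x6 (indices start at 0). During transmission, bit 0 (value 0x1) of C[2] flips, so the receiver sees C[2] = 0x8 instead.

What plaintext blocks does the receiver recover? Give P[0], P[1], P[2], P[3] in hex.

OFB decryption: S_i = E(K, S_{i−1}) with S_{−1} = IV; P_i = C_i ⊕ S_i.
Only C[2] changed, to 0x8. In OFB, a change in C_i flips the same bit in P_i only; the keystream is unaffected. Decrypting the received ciphertext:
P[0]: S = E(K, 0xA) = 0xD; 0xD ⊕ 0xD = 0x0.
P[1]: S = E(K, 0xD) = 0x6; 0x4 ⊕ 0x6 = 0x2.
P[2]: S = E(K, 0x6) = 0xB; 0x8 ⊕ 0xB = 0x3.
P[3]: S = E(K, 0xB) = 0x5; 0x6 ⊕ 0x5 = 0x3.
Blocks that differ from the original plaintext: P[2].

P[0] = 0x0, P[1] = 0x2, P[2] = 0x3, P[3] = 0x3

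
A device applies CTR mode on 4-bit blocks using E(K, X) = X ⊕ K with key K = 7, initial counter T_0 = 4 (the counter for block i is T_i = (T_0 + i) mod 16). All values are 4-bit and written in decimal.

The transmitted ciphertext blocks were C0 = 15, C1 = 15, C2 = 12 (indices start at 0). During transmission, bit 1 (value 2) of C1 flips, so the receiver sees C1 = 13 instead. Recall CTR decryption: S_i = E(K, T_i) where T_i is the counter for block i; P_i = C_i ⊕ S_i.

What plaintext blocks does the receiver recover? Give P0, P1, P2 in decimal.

Only C1 changed, to 13. In CTR, a change in C_i flips the same bit in P_i only; the keystream is unaffected. Decrypting the received ciphertext:
P0: T = 4, S = E(K, T) = 3; 15 ⊕ 3 = 12.
P1: T = 5, S = E(K, T) = 2; 13 ⊕ 2 = 15.
P2: T = 6, S = E(K, T) = 1; 12 ⊕ 1 = 13.
Blocks that differ from the original plaintext: P1.

P0 = 12, P1 = 15, P2 = 13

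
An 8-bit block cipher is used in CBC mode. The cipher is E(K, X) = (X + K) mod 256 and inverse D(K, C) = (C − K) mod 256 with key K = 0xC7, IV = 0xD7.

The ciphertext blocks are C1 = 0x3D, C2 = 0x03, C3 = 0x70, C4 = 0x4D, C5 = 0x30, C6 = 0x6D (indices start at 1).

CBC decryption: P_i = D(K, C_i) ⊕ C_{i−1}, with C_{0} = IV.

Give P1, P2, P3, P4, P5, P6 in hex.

P1 = 0xA1, P2 = 0x01, P3 = 0xAA, P4 = 0xF6, P5 = 0x24, P6 = 0x96

P1: D(K, 0x3D) = 0x76; 0x76 ⊕ 0xD7 = 0xA1.
P2: D(K, 0x03) = 0x3C; 0x3C ⊕ 0x3D = 0x01.
P3: D(K, 0x70) = 0xA9; 0xA9 ⊕ 0x03 = 0xAA.
P4: D(K, 0x4D) = 0x86; 0x86 ⊕ 0x70 = 0xF6.
P5: D(K, 0x30) = 0x69; 0x69 ⊕ 0x4D = 0x24.
P6: D(K, 0x6D) = 0xA6; 0xA6 ⊕ 0x30 = 0x96.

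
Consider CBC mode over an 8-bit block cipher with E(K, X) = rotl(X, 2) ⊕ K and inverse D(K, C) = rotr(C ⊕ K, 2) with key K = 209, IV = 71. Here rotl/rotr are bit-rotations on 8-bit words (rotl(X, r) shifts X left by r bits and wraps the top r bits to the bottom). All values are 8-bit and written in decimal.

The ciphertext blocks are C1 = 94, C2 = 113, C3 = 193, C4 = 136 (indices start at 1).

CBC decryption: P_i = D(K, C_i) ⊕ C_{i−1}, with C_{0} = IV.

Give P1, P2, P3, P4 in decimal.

P1 = 164, P2 = 118, P3 = 117, P4 = 151

P1: D(K, 94) = 227; 227 ⊕ 71 = 164.
P2: D(K, 113) = 40; 40 ⊕ 94 = 118.
P3: D(K, 193) = 4; 4 ⊕ 113 = 117.
P4: D(K, 136) = 86; 86 ⊕ 193 = 151.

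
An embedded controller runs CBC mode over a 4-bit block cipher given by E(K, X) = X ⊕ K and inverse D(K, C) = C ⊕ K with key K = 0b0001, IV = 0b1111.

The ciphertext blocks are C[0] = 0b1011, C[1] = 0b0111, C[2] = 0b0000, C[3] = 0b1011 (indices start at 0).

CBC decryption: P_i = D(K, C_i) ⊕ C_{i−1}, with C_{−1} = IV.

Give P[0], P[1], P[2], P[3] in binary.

P[0]: D(K, 0b1011) = 0b1010; 0b1010 ⊕ 0b1111 = 0b0101.
P[1]: D(K, 0b0111) = 0b0110; 0b0110 ⊕ 0b1011 = 0b1101.
P[2]: D(K, 0b0000) = 0b0001; 0b0001 ⊕ 0b0111 = 0b0110.
P[3]: D(K, 0b1011) = 0b1010; 0b1010 ⊕ 0b0000 = 0b1010.

P[0] = 0b0101, P[1] = 0b1101, P[2] = 0b0110, P[3] = 0b1010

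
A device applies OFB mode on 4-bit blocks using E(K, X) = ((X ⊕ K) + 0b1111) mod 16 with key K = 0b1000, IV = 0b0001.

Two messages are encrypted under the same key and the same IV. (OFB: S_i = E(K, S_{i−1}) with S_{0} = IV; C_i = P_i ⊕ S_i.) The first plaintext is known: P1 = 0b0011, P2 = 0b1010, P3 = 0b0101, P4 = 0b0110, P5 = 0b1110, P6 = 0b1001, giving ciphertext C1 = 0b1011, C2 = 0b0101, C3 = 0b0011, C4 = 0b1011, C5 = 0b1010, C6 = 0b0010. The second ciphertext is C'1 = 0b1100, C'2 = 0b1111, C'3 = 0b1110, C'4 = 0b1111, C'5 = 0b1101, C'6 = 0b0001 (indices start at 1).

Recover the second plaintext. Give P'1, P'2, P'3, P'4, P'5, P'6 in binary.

In OFB with a reused IV, both messages share the same keystream S_i, so C_i ⊕ C'_i = P_i ⊕ P'_i and thus P'_i = P_i ⊕ C_i ⊕ C'_i.
P'1: 0b0011 ⊕ 0b1011 ⊕ 0b1100 = 0b0100.
P'2: 0b1010 ⊕ 0b0101 ⊕ 0b1111 = 0b0000.
P'3: 0b0101 ⊕ 0b0011 ⊕ 0b1110 = 0b1000.
P'4: 0b0110 ⊕ 0b1011 ⊕ 0b1111 = 0b0010.
P'5: 0b1110 ⊕ 0b1010 ⊕ 0b1101 = 0b1001.
P'6: 0b1001 ⊕ 0b0010 ⊕ 0b0001 = 0b1010.

P'1 = 0b0100, P'2 = 0b0000, P'3 = 0b1000, P'4 = 0b0010, P'5 = 0b1001, P'6 = 0b1010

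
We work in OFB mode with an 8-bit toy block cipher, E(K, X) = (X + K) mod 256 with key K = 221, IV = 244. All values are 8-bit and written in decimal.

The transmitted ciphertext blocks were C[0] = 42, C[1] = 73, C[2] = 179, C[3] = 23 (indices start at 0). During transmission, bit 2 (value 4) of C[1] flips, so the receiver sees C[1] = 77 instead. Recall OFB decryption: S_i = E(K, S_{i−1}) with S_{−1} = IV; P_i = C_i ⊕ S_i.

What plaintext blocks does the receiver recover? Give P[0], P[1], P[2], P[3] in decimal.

Only C[1] changed, to 77. In OFB, a change in C_i flips the same bit in P_i only; the keystream is unaffected. Decrypting the received ciphertext:
P[0]: S = E(K, 244) = 209; 42 ⊕ 209 = 251.
P[1]: S = E(K, 209) = 174; 77 ⊕ 174 = 227.
P[2]: S = E(K, 174) = 139; 179 ⊕ 139 = 56.
P[3]: S = E(K, 139) = 104; 23 ⊕ 104 = 127.
Blocks that differ from the original plaintext: P[1].

P[0] = 251, P[1] = 227, P[2] = 56, P[3] = 127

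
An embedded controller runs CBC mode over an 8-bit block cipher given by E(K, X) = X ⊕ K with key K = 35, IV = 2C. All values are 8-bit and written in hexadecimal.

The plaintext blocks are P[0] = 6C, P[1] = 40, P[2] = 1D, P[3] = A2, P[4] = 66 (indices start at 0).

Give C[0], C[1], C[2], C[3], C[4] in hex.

C[0] = 75, C[1] = 00, C[2] = 28, C[3] = BF, C[4] = EC

CBC encryption: C_i = E(K, P_i ⊕ C_{i−1}), with C_{−1} = IV.
C[0]: P[0] ⊕ 2C = 40; E(K, 40) = 75.
C[1]: P[1] ⊕ 75 = 35; E(K, 35) = 00.
C[2]: P[2] ⊕ 00 = 1D; E(K, 1D) = 28.
C[3]: P[3] ⊕ 28 = 8A; E(K, 8A) = BF.
C[4]: P[4] ⊕ BF = D9; E(K, D9) = EC.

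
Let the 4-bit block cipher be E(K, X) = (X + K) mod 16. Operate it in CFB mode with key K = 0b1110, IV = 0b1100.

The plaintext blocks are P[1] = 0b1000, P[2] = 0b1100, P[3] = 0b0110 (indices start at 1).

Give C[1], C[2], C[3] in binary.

CFB encryption: C_i = P_i ⊕ E(K, C_{i−1}), with C_{0} = IV.
C[1]: E(K, 0b1100) = 0b1010; 0b1000 ⊕ 0b1010 = 0b0010.
C[2]: E(K, 0b0010) = 0b0000; 0b1100 ⊕ 0b0000 = 0b1100.
C[3]: E(K, 0b1100) = 0b1010; 0b0110 ⊕ 0b1010 = 0b1100.

C[1] = 0b0010, C[2] = 0b1100, C[3] = 0b1100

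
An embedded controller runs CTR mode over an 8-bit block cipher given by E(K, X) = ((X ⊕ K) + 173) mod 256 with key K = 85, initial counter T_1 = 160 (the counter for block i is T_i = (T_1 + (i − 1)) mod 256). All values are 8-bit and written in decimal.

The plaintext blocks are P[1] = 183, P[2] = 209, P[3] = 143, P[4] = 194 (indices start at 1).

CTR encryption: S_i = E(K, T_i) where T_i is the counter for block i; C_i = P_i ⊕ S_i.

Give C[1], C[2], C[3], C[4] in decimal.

C[1]: T = 160, S = E(K, T) = 162; 183 ⊕ 162 = 21.
C[2]: T = 161, S = E(K, T) = 161; 209 ⊕ 161 = 112.
C[3]: T = 162, S = E(K, T) = 164; 143 ⊕ 164 = 43.
C[4]: T = 163, S = E(K, T) = 163; 194 ⊕ 163 = 97.

C[1] = 21, C[2] = 112, C[3] = 43, C[4] = 97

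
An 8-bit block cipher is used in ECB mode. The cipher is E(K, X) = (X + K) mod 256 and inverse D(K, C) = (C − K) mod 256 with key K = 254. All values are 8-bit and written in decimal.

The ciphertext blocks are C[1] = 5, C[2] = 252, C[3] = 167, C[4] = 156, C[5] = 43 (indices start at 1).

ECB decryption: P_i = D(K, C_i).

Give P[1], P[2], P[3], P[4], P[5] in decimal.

P[1] = 7, P[2] = 254, P[3] = 169, P[4] = 158, P[5] = 45

P[1]: D(K, 5) = 7.
P[2]: D(K, 252) = 254.
P[3]: D(K, 167) = 169.
P[4]: D(K, 156) = 158.
P[5]: D(K, 43) = 45.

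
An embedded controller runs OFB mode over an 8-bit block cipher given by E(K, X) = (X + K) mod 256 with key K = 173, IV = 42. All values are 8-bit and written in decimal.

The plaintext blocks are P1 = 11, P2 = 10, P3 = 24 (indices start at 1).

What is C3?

OFB encryption: S_i = E(K, S_{i−1}) with S_{0} = IV; C_i = P_i ⊕ S_i.
C1: S = E(K, 42) = 215; 11 ⊕ 215 = 220.
C2: S = E(K, 215) = 132; 10 ⊕ 132 = 142.
C3: S = E(K, 132) = 49; 24 ⊕ 49 = 41.

C3 = 41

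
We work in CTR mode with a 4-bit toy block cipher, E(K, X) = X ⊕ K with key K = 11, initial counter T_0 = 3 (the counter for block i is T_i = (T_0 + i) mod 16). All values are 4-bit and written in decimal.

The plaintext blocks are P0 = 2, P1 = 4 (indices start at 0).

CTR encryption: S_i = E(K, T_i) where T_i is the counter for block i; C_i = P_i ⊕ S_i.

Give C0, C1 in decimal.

C0 = 10, C1 = 11

C0: T = 3, S = E(K, T) = 8; 2 ⊕ 8 = 10.
C1: T = 4, S = E(K, T) = 15; 4 ⊕ 15 = 11.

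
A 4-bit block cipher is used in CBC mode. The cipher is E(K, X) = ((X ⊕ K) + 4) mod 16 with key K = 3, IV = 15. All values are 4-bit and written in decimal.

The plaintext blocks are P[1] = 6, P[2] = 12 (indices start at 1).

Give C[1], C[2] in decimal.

CBC encryption: C_i = E(K, P_i ⊕ C_{i−1}), with C_{0} = IV.
C[1]: P[1] ⊕ 15 = 9; E(K, 9) = 14.
C[2]: P[2] ⊕ 14 = 2; E(K, 2) = 5.

C[1] = 14, C[2] = 5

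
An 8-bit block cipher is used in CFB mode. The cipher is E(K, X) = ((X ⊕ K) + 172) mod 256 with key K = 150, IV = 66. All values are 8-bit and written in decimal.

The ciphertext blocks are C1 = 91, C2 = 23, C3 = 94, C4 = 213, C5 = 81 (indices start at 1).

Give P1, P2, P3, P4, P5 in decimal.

P1 = 219, P2 = 110, P3 = 115, P4 = 161, P5 = 190

CFB decryption: P_i = C_i ⊕ E(K, C_{i−1}), with C_{0} = IV.
P1: E(K, 66) = 128; 91 ⊕ 128 = 219.
P2: E(K, 91) = 121; 23 ⊕ 121 = 110.
P3: E(K, 23) = 45; 94 ⊕ 45 = 115.
P4: E(K, 94) = 116; 213 ⊕ 116 = 161.
P5: E(K, 213) = 239; 81 ⊕ 239 = 190.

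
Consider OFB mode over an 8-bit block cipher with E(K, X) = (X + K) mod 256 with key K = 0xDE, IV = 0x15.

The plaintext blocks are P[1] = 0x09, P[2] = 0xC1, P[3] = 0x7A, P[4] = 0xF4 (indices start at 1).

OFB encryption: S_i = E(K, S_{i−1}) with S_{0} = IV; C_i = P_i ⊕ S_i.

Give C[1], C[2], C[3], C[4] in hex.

C[1]: S = E(K, 0x15) = 0xF3; 0x09 ⊕ 0xF3 = 0xFA.
C[2]: S = E(K, 0xF3) = 0xD1; 0xC1 ⊕ 0xD1 = 0x10.
C[3]: S = E(K, 0xD1) = 0xAF; 0x7A ⊕ 0xAF = 0xD5.
C[4]: S = E(K, 0xAF) = 0x8D; 0xF4 ⊕ 0x8D = 0x79.

C[1] = 0xFA, C[2] = 0x10, C[3] = 0xD5, C[4] = 0x79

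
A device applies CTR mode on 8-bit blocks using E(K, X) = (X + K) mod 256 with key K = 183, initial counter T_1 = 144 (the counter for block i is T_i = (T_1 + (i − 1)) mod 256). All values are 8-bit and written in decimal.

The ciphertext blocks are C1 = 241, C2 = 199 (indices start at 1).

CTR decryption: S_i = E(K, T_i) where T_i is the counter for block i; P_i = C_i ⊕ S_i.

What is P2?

P2 = 143

P2: T = 145, S = E(K, T) = 72; 199 ⊕ 72 = 143.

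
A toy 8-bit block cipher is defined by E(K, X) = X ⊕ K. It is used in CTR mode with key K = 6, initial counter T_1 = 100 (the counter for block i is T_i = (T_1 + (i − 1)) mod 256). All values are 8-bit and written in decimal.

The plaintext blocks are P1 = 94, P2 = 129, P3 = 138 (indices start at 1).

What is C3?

CTR encryption: S_i = E(K, T_i) where T_i is the counter for block i; C_i = P_i ⊕ S_i.
C1: T = 100, S = E(K, T) = 98; 94 ⊕ 98 = 60.
C2: T = 101, S = E(K, T) = 99; 129 ⊕ 99 = 226.
C3: T = 102, S = E(K, T) = 96; 138 ⊕ 96 = 234.

C3 = 234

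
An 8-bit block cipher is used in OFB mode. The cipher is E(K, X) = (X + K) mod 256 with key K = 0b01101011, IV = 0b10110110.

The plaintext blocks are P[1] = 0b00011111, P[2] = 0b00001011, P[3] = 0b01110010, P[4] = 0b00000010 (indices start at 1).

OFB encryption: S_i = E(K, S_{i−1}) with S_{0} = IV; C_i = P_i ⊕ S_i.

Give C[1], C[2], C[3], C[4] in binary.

C[1]: S = E(K, 0b10110110) = 0b00100001; 0b00011111 ⊕ 0b00100001 = 0b00111110.
C[2]: S = E(K, 0b00100001) = 0b10001100; 0b00001011 ⊕ 0b10001100 = 0b10000111.
C[3]: S = E(K, 0b10001100) = 0b11110111; 0b01110010 ⊕ 0b11110111 = 0b10000101.
C[4]: S = E(K, 0b11110111) = 0b01100010; 0b00000010 ⊕ 0b01100010 = 0b01100000.

C[1] = 0b00111110, C[2] = 0b10000111, C[3] = 0b10000101, C[4] = 0b01100000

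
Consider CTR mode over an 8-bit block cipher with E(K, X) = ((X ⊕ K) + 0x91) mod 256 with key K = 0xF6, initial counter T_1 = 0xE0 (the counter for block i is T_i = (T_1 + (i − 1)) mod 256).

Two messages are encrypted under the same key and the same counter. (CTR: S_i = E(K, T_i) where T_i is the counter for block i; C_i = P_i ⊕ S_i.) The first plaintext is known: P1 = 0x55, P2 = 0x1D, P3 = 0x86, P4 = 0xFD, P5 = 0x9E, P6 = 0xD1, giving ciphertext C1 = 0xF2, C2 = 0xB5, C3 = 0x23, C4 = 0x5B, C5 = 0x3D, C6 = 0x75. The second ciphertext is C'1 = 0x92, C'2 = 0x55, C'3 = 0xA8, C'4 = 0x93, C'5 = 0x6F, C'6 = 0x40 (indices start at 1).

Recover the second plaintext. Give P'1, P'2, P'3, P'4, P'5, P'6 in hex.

In CTR with a reused counter, both messages share the same keystream S_i, so C_i ⊕ C'_i = P_i ⊕ P'_i and thus P'_i = P_i ⊕ C_i ⊕ C'_i.
P'1: 0x55 ⊕ 0xF2 ⊕ 0x92 = 0x35.
P'2: 0x1D ⊕ 0xB5 ⊕ 0x55 = 0xFD.
P'3: 0x86 ⊕ 0x23 ⊕ 0xA8 = 0x0D.
P'4: 0xFD ⊕ 0x5B ⊕ 0x93 = 0x35.
P'5: 0x9E ⊕ 0x3D ⊕ 0x6F = 0xCC.
P'6: 0xD1 ⊕ 0x75 ⊕ 0x40 = 0xE4.

P'1 = 0x35, P'2 = 0xFD, P'3 = 0x0D, P'4 = 0x35, P'5 = 0xCC, P'6 = 0xE4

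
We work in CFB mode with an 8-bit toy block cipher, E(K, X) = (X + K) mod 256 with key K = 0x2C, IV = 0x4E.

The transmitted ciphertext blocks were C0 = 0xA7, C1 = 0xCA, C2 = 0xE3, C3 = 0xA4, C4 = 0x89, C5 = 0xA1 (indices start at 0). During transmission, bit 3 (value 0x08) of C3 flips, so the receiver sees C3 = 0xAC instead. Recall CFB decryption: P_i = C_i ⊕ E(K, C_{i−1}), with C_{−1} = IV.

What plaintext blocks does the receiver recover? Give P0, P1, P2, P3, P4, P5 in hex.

Only C3 changed, to 0xAC. In CFB, a change in C_i flips the same bit in P_i and garbles P_{i+1}. Decrypting the received ciphertext:
P0: E(K, 0x4E) = 0x7A; 0xA7 ⊕ 0x7A = 0xDD.
P1: E(K, 0xA7) = 0xD3; 0xCA ⊕ 0xD3 = 0x19.
P2: E(K, 0xCA) = 0xF6; 0xE3 ⊕ 0xF6 = 0x15.
P3: E(K, 0xE3) = 0x0F; 0xAC ⊕ 0x0F = 0xA3.
P4: E(K, 0xAC) = 0xD8; 0x89 ⊕ 0xD8 = 0x51.
P5: E(K, 0x89) = 0xB5; 0xA1 ⊕ 0xB5 = 0x14.
Blocks that differ from the original plaintext: P3, P4.

P0 = 0xDD, P1 = 0x19, P2 = 0x15, P3 = 0xA3, P4 = 0x51, P5 = 0x14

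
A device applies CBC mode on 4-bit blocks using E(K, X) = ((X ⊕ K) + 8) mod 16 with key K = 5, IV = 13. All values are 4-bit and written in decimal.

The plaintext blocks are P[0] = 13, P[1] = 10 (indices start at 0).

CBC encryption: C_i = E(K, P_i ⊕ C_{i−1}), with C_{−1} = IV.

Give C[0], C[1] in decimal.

C[0]: P[0] ⊕ 13 = 0; E(K, 0) = 13.
C[1]: P[1] ⊕ 13 = 7; E(K, 7) = 10.

C[0] = 13, C[1] = 10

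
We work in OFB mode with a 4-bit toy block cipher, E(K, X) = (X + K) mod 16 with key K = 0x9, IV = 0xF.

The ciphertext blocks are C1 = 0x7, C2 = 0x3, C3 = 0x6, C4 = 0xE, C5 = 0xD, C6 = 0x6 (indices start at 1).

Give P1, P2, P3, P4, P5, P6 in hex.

OFB decryption: S_i = E(K, S_{i−1}) with S_{0} = IV; P_i = C_i ⊕ S_i.
P1: S = E(K, 0xF) = 0x8; 0x7 ⊕ 0x8 = 0xF.
P2: S = E(K, 0x8) = 0x1; 0x3 ⊕ 0x1 = 0x2.
P3: S = E(K, 0x1) = 0xA; 0x6 ⊕ 0xA = 0xC.
P4: S = E(K, 0xA) = 0x3; 0xE ⊕ 0x3 = 0xD.
P5: S = E(K, 0x3) = 0xC; 0xD ⊕ 0xC = 0x1.
P6: S = E(K, 0xC) = 0x5; 0x6 ⊕ 0x5 = 0x3.

P1 = 0xF, P2 = 0x2, P3 = 0xC, P4 = 0xD, P5 = 0x1, P6 = 0x3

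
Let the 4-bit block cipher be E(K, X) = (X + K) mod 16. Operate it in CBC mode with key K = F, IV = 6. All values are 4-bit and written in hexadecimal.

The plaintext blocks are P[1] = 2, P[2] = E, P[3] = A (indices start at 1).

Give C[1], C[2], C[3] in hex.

CBC encryption: C_i = E(K, P_i ⊕ C_{i−1}), with C_{0} = IV.
C[1]: P[1] ⊕ 6 = 4; E(K, 4) = 3.
C[2]: P[2] ⊕ 3 = D; E(K, D) = C.
C[3]: P[3] ⊕ C = 6; E(K, 6) = 5.

C[1] = 3, C[2] = C, C[3] = 5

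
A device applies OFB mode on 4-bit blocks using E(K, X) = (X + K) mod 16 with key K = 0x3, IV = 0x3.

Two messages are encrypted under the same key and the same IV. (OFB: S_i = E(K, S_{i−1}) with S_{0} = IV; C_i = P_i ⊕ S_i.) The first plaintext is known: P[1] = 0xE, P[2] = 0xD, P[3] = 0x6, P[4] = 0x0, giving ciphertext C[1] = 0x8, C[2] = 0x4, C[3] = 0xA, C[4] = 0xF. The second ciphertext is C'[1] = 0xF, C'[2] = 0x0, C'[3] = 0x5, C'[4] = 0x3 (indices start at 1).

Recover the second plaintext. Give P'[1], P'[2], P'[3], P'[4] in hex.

In OFB with a reused IV, both messages share the same keystream S_i, so C_i ⊕ C'_i = P_i ⊕ P'_i and thus P'_i = P_i ⊕ C_i ⊕ C'_i.
P'[1]: 0xE ⊕ 0x8 ⊕ 0xF = 0x9.
P'[2]: 0xD ⊕ 0x4 ⊕ 0x0 = 0x9.
P'[3]: 0x6 ⊕ 0xA ⊕ 0x5 = 0x9.
P'[4]: 0x0 ⊕ 0xF ⊕ 0x3 = 0xC.

P'[1] = 0x9, P'[2] = 0x9, P'[3] = 0x9, P'[4] = 0xC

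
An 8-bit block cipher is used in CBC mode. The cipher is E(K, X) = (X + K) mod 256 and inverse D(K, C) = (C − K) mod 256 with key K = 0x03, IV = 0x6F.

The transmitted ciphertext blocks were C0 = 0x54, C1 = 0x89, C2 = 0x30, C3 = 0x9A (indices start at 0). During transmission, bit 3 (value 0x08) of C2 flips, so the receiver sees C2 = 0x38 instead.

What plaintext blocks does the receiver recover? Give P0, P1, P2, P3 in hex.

P0 = 0x3E, P1 = 0xD2, P2 = 0xBC, P3 = 0xAF

CBC decryption: P_i = D(K, C_i) ⊕ C_{i−1}, with C_{−1} = IV.
Only C2 changed, to 0x38. In CBC, a change in C_i garbles P_i and flips the same bit in P_{i+1}. Decrypting the received ciphertext:
P0: D(K, 0x54) = 0x51; 0x51 ⊕ 0x6F = 0x3E.
P1: D(K, 0x89) = 0x86; 0x86 ⊕ 0x54 = 0xD2.
P2: D(K, 0x38) = 0x35; 0x35 ⊕ 0x89 = 0xBC.
P3: D(K, 0x9A) = 0x97; 0x97 ⊕ 0x38 = 0xAF.
Blocks that differ from the original plaintext: P2, P3.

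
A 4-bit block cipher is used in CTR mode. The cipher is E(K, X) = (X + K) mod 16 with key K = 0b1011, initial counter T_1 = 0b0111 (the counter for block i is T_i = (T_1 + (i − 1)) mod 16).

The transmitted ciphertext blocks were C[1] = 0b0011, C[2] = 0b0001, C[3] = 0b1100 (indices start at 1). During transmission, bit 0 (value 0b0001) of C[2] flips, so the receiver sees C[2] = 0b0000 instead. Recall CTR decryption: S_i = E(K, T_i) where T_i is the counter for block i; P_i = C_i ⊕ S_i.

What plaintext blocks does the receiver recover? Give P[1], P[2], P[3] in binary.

P[1] = 0b0001, P[2] = 0b0011, P[3] = 0b1000

Only C[2] changed, to 0b0000. In CTR, a change in C_i flips the same bit in P_i only; the keystream is unaffected. Decrypting the received ciphertext:
P[1]: T = 0b0111, S = E(K, T) = 0b0010; 0b0011 ⊕ 0b0010 = 0b0001.
P[2]: T = 0b1000, S = E(K, T) = 0b0011; 0b0000 ⊕ 0b0011 = 0b0011.
P[3]: T = 0b1001, S = E(K, T) = 0b0100; 0b1100 ⊕ 0b0100 = 0b1000.
Blocks that differ from the original plaintext: P[2].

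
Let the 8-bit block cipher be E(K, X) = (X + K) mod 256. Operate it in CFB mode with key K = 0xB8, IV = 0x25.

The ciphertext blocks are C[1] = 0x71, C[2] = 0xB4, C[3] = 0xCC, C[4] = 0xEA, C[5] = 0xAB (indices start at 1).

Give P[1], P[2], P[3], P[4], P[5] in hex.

CFB decryption: P_i = C_i ⊕ E(K, C_{i−1}), with C_{0} = IV.
P[1]: E(K, 0x25) = 0xDD; 0x71 ⊕ 0xDD = 0xAC.
P[2]: E(K, 0x71) = 0x29; 0xB4 ⊕ 0x29 = 0x9D.
P[3]: E(K, 0xB4) = 0x6C; 0xCC ⊕ 0x6C = 0xA0.
P[4]: E(K, 0xCC) = 0x84; 0xEA ⊕ 0x84 = 0x6E.
P[5]: E(K, 0xEA) = 0xA2; 0xAB ⊕ 0xA2 = 0x09.

P[1] = 0xAC, P[2] = 0x9D, P[3] = 0xA0, P[4] = 0x6E, P[5] = 0x09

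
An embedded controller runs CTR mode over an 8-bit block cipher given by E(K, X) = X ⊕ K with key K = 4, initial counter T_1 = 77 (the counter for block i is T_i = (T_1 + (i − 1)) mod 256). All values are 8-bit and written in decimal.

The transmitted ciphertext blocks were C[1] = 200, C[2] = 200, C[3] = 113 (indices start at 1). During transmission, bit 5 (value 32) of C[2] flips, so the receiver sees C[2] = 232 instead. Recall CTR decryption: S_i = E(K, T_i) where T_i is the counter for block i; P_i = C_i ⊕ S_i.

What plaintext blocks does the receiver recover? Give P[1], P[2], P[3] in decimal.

P[1] = 129, P[2] = 162, P[3] = 58

Only C[2] changed, to 232. In CTR, a change in C_i flips the same bit in P_i only; the keystream is unaffected. Decrypting the received ciphertext:
P[1]: T = 77, S = E(K, T) = 73; 200 ⊕ 73 = 129.
P[2]: T = 78, S = E(K, T) = 74; 232 ⊕ 74 = 162.
P[3]: T = 79, S = E(K, T) = 75; 113 ⊕ 75 = 58.
Blocks that differ from the original plaintext: P[2].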